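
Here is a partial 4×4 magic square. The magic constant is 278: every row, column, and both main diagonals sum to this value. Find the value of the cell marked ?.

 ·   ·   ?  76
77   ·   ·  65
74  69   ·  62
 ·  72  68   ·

67

Row 3 must total 278; the given cells sum to 205, so (3,3) = 73.
The remaining cell in column 4 is (4,4) = 278 − 203 = 75.
Row 4 must total 278; the given cells sum to 215, so (4,1) = 63.
The remaining cell in column 1 is (1,1) = 278 − 214 = 64.
Main diagonal must total 278; the given cells sum to 212, so (2,2) = 66.
The remaining cell in anti-diagonal is (2,3) = 278 − 208 = 70.
The remaining cell in column 2 is (1,2) = 278 − 207 = 71.
The remaining cell in column 3 is (1,3) = 278 − 211 = 67.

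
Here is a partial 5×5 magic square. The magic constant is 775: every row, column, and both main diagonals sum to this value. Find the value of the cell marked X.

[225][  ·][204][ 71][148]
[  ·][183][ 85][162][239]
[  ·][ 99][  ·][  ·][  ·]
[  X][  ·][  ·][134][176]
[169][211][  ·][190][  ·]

78

Row 1 must total 775; the given cells sum to 648, so (1,2) = 127.
Row 2: 183 + 85 + 162 + 239 + ? = 775, so (2,1) = 106.
From column 2, 775 − (127 + 183 + 99 + 211) gives (4,2) = 155.
Column 4: 71 + 162 + 134 + 190 + ? = 775, so (3,4) = 218.
Anti-diagonal must total 775; the given cells sum to 634, so (3,3) = 141.
The remaining cell in main diagonal is (5,5) = 775 − 683 = 92.
The remaining cell in row 5 is (5,3) = 775 − 662 = 113.
Column 3 must total 775; the given cells sum to 543, so (4,3) = 232.
Column 5 must total 775; the given cells sum to 655, so (3,5) = 120.
Row 3 needs 775; the known cells sum to 578, so (3,1) = 197.
From row 4, 775 − (155 + 232 + 134 + 176) gives (4,1) = 78.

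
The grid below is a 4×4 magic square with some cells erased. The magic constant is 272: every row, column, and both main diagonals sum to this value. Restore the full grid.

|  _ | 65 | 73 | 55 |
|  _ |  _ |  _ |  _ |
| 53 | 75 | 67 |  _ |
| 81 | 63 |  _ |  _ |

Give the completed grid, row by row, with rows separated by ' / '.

79 65 73 55 / 59 69 61 83 / 53 75 67 77 / 81 63 71 57

Row 1: 65 + 73 + 55 + ? = 272, so (1,1) = 79.
Row 3 must total 272; the given cells sum to 195, so (3,4) = 77.
Column 1: 79 + 53 + 81 + ? = 272, so (2,1) = 59.
Using column 2: 65 + 75 + 63 + ? → (2,2) = 272 − 203 = 69.
Using main diagonal: 79 + 69 + 67 + ? → (4,4) = 272 − 215 = 57.
Anti-diagonal must total 272; the given cells sum to 211, so (2,3) = 61.
The remaining cell in row 2 is (2,4) = 272 − 189 = 83.
The remaining cell in row 4 is (4,3) = 272 − 201 = 71.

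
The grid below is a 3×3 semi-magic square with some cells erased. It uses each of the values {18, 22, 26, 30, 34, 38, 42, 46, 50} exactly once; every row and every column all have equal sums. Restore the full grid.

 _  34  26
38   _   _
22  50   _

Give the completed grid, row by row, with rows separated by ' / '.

42 34 26 / 38 18 46 / 22 50 30

The 9 entries sum to 306, so each line sums to 306/3 = 102.
Using row 1: 34 + 26 + ? → (1,1) = 102 − 60 = 42.
The remaining cell in row 3 is (3,3) = 102 − 72 = 30.
From column 2, 102 − (34 + 50) gives (2,2) = 18.
Column 3: 26 + 30 + ? = 102, so (2,3) = 46.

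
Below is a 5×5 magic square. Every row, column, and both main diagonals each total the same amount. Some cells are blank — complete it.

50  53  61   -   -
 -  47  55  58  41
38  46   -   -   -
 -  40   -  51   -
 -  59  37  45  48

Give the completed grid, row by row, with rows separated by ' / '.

50 53 61 39 42 / 44 47 55 58 41 / 38 46 49 52 60 / 57 40 43 51 54 / 56 59 37 45 48

Column 2 is already complete: 53 + 47 + 46 + 40 + 59 = 245, so that is the magic constant.
Row 2 must total 245; the given cells sum to 201, so (2,1) = 44.
Row 5 needs 245; the known cells sum to 189, so (5,1) = 56.
From column 1, 245 − (50 + 44 + 38 + 56) gives (4,1) = 57.
From main diagonal, 245 − (50 + 47 + 51 + 48) gives (3,3) = 49.
Anti-diagonal must total 245; the given cells sum to 203, so (1,5) = 42.
The remaining cell in row 1 is (1,4) = 245 − 206 = 39.
Column 3 needs 245; the known cells sum to 202, so (4,3) = 43.
The remaining cell in column 4 is (3,4) = 245 − 193 = 52.
Row 3 must total 245; the given cells sum to 185, so (3,5) = 60.
Row 4 must total 245; the given cells sum to 191, so (4,5) = 54.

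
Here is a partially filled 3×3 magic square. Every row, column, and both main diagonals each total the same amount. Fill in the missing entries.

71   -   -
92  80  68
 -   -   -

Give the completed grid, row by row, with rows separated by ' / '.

Row 2 is already complete: 92 + 80 + 68 = 240, so that is the magic constant.
Column 1 needs 240; the known cells sum to 163, so (3,1) = 77.
Using main diagonal: 71 + 80 + ? → (3,3) = 240 − 151 = 89.
Anti-diagonal: 80 + 77 + ? = 240, so (1,3) = 83.
The remaining cell in row 1 is (1,2) = 240 − 154 = 86.
Row 3: 77 + 89 + ? = 240, so (3,2) = 74.

71 86 83 / 92 80 68 / 77 74 89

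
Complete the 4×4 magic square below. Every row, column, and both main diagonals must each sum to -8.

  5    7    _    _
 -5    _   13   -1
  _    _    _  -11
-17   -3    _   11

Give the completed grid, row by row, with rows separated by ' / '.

5 7 -13 -7 / -5 -15 13 -1 / 9 3 -9 -11 / -17 -3 1 11

Row 2: -5 + 13 + (-1) + ? = -8, so (2,2) = -15.
Row 4 needs -8; the known cells sum to -9, so (4,3) = 1.
The remaining cell in column 1 is (3,1) = -8 − (-17) = 9.
The remaining cell in column 2 is (3,2) = -8 − (-11) = 3.
Column 4 must total -8; the given cells sum to -1, so (1,4) = -7.
Main diagonal needs -8; the known cells sum to 1, so (3,3) = -9.
Row 1 needs -8; the known cells sum to 5, so (1,3) = -13.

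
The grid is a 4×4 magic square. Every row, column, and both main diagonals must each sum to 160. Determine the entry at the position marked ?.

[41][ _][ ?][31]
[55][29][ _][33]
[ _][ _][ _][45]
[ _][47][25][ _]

53

Row 2 must total 160; the given cells sum to 117, so (2,3) = 43.
Using column 4: 31 + 33 + 45 + ? → (4,4) = 160 − 109 = 51.
Main diagonal: 41 + 29 + 51 + ? = 160, so (3,3) = 39.
From row 4, 160 − (47 + 25 + 51) gives (4,1) = 37.
Column 1 needs 160; the known cells sum to 133, so (3,1) = 27.
The remaining cell in column 3 is (1,3) = 160 − 107 = 53.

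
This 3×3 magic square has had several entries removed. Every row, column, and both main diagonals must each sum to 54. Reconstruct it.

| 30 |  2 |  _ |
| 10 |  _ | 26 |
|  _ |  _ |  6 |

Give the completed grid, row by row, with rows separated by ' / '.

From row 1, 54 − (30 + 2) gives (1,3) = 22.
The remaining cell in row 2 is (2,2) = 54 − 36 = 18.
Column 1 needs 54; the known cells sum to 40, so (3,1) = 14.
Column 2 needs 54; the known cells sum to 20, so (3,2) = 34.

30 2 22 / 10 18 26 / 14 34 6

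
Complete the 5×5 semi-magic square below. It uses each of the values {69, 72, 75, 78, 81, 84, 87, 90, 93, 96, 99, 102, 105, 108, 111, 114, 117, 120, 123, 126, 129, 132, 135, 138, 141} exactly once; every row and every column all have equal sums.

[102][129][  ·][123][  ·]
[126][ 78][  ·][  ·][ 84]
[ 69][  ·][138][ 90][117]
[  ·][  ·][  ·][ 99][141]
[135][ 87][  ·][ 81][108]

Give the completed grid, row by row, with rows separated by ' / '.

102 129 96 123 75 / 126 78 105 132 84 / 69 111 138 90 117 / 93 120 72 99 141 / 135 87 114 81 108

The 25 entries sum to 2625, so each line sums to 2625/5 = 525.
From row 3, 525 − (69 + 138 + 90 + 117) gives (3,2) = 111.
Using row 5: 135 + 87 + 81 + 108 + ? → (5,3) = 525 − 411 = 114.
The remaining cell in column 1 is (4,1) = 525 − 432 = 93.
Column 2: 129 + 78 + 111 + 87 + ? = 525, so (4,2) = 120.
The remaining cell in column 4 is (2,4) = 525 − 393 = 132.
Using column 5: 84 + 117 + 141 + 108 + ? → (1,5) = 525 − 450 = 75.
Row 1 must total 525; the given cells sum to 429, so (1,3) = 96.
Row 2: 126 + 78 + 132 + 84 + ? = 525, so (2,3) = 105.
Using row 4: 93 + 120 + 99 + 141 + ? → (4,3) = 525 − 453 = 72.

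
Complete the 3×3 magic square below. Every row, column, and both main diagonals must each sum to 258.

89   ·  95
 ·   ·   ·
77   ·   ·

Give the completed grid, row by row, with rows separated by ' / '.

89 74 95 / 92 86 80 / 77 98 83

Row 1 needs 258; the known cells sum to 184, so (1,2) = 74.
Using column 1: 89 + 77 + ? → (2,1) = 258 − 166 = 92.
The remaining cell in anti-diagonal is (2,2) = 258 − 172 = 86.
Using row 2: 92 + 86 + ? → (2,3) = 258 − 178 = 80.
Column 2 must total 258; the given cells sum to 160, so (3,2) = 98.
Column 3 must total 258; the given cells sum to 175, so (3,3) = 83.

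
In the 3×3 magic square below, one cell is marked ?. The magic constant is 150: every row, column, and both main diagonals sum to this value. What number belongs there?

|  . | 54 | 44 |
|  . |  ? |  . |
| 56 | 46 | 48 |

50

Row 1 needs 150; the known cells sum to 98, so (1,1) = 52.
The remaining cell in column 1 is (2,1) = 150 − 108 = 42.
The remaining cell in column 2 is (2,2) = 150 − 100 = 50.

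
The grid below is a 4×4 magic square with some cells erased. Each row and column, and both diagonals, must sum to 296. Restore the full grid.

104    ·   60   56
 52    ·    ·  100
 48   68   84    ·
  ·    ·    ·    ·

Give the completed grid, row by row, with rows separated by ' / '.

Row 1: 104 + 60 + 56 + ? = 296, so (1,2) = 76.
Row 3 needs 296; the known cells sum to 200, so (3,4) = 96.
Using column 1: 104 + 52 + 48 + ? → (4,1) = 296 − 204 = 92.
Using column 4: 56 + 100 + 96 + ? → (4,4) = 296 − 252 = 44.
Main diagonal must total 296; the given cells sum to 232, so (2,2) = 64.
Anti-diagonal must total 296; the given cells sum to 216, so (2,3) = 80.
From column 2, 296 − (76 + 64 + 68) gives (4,2) = 88.
Using column 3: 60 + 80 + 84 + ? → (4,3) = 296 − 224 = 72.

104 76 60 56 / 52 64 80 100 / 48 68 84 96 / 92 88 72 44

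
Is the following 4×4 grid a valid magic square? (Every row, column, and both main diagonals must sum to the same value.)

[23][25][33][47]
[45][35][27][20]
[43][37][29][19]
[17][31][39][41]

No — column 4 sums to 127 but anti-diagonal sums to 128.

Row 1: 23 + 25 + 33 + 47 = 128.
Row 2: 45 + 35 + 27 + 20 = 127.
Row 3: 43 + 37 + 29 + 19 = 128.
Row 4: 17 + 31 + 39 + 41 = 128.
Column 1: 23 + 45 + 43 + 17 = 128.
Column 2: 25 + 35 + 37 + 31 = 128.
Column 3: 33 + 27 + 29 + 39 = 128.
Column 4: 47 + 20 + 19 + 41 = 127.
Main diagonal: 23 + 35 + 29 + 41 = 128.
Anti-diagonal: 47 + 27 + 37 + 17 = 128.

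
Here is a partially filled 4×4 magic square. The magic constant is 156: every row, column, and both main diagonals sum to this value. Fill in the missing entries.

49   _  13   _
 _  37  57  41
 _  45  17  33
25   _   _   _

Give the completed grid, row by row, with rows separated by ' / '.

Row 2 needs 156; the known cells sum to 135, so (2,1) = 21.
Using row 3: 45 + 17 + 33 + ? → (3,1) = 156 − 95 = 61.
Column 3: 13 + 57 + 17 + ? = 156, so (4,3) = 69.
Main diagonal needs 156; the known cells sum to 103, so (4,4) = 53.
Anti-diagonal must total 156; the given cells sum to 127, so (1,4) = 29.
Row 1: 49 + 13 + 29 + ? = 156, so (1,2) = 65.
Using row 4: 25 + 69 + 53 + ? → (4,2) = 156 − 147 = 9.

49 65 13 29 / 21 37 57 41 / 61 45 17 33 / 25 9 69 53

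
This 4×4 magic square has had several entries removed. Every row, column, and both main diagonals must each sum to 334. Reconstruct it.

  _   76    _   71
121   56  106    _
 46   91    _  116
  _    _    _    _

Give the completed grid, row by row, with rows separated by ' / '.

101 76 86 71 / 121 56 106 51 / 46 91 81 116 / 66 111 61 96

Row 2: 121 + 56 + 106 + ? = 334, so (2,4) = 51.
Row 3: 46 + 91 + 116 + ? = 334, so (3,3) = 81.
The remaining cell in column 2 is (4,2) = 334 − 223 = 111.
Column 4 must total 334; the given cells sum to 238, so (4,4) = 96.
Main diagonal needs 334; the known cells sum to 233, so (1,1) = 101.
Using anti-diagonal: 71 + 106 + 91 + ? → (4,1) = 334 − 268 = 66.
Row 1 needs 334; the known cells sum to 248, so (1,3) = 86.
From row 4, 334 − (66 + 111 + 96) gives (4,3) = 61.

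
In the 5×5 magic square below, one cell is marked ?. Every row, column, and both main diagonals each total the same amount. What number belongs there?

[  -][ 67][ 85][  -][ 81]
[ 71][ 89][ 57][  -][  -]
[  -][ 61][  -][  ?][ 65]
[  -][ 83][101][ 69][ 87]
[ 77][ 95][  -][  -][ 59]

97

Column 2 is complete and sums to 395; that is the magic constant.
From row 4, 395 − (83 + 101 + 69 + 87) gives (4,1) = 55.
Using column 5: 81 + 65 + 87 + 59 + ? → (2,5) = 395 − 292 = 103.
Using row 2: 71 + 89 + 57 + 103 + ? → (2,4) = 395 − 320 = 75.
Anti-diagonal needs 395; the known cells sum to 316, so (3,3) = 79.
Column 3 needs 395; the known cells sum to 322, so (5,3) = 73.
Main diagonal needs 395; the known cells sum to 296, so (1,1) = 99.
Using row 1: 99 + 67 + 85 + 81 + ? → (1,4) = 395 − 332 = 63.
From row 5, 395 − (77 + 95 + 73 + 59) gives (5,4) = 91.
The remaining cell in column 1 is (3,1) = 395 − 302 = 93.
Column 4 needs 395; the known cells sum to 298, so (3,4) = 97.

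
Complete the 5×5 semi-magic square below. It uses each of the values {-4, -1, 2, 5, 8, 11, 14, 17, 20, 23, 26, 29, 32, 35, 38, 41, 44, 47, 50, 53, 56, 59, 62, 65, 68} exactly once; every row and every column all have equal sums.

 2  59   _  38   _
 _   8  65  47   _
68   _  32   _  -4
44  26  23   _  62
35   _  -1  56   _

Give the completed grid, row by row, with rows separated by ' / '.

2 59 41 38 20 / 11 8 65 47 29 / 68 50 32 14 -4 / 44 26 23 5 62 / 35 17 -1 56 53

The 25 entries sum to 800, so each line sums to 800/5 = 160.
Row 4 needs 160; the known cells sum to 155, so (4,4) = 5.
From column 1, 160 − (2 + 68 + 44 + 35) gives (2,1) = 11.
From column 3, 160 − (65 + 32 + 23 + (-1)) gives (1,3) = 41.
Using column 4: 38 + 47 + 5 + 56 + ? → (3,4) = 160 − 146 = 14.
The remaining cell in row 1 is (1,5) = 160 − 140 = 20.
Row 2 needs 160; the known cells sum to 131, so (2,5) = 29.
From row 3, 160 − (68 + 32 + 14 + (-4)) gives (3,2) = 50.
Using column 2: 59 + 8 + 50 + 26 + ? → (5,2) = 160 − 143 = 17.
The remaining cell in column 5 is (5,5) = 160 − 107 = 53.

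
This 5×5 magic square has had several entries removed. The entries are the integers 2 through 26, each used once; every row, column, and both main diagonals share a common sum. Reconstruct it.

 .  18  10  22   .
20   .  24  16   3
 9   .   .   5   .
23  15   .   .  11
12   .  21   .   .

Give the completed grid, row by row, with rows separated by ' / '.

The entries are 2 through 26, which sum to 350, so each line sums to 350/5 = 70.
Row 2 must total 70; the given cells sum to 63, so (2,2) = 7.
Using column 1: 20 + 9 + 23 + 12 + ? → (1,1) = 70 − 64 = 6.
The remaining cell in row 1 is (1,5) = 70 − 56 = 14.
The remaining cell in anti-diagonal is (3,3) = 70 − 57 = 13.
Column 3 needs 70; the known cells sum to 68, so (4,3) = 2.
The remaining cell in row 4 is (4,4) = 70 − 51 = 19.
Column 4: 22 + 16 + 5 + 19 + ? = 70, so (5,4) = 8.
Main diagonal must total 70; the given cells sum to 45, so (5,5) = 25.
Row 5 must total 70; the given cells sum to 66, so (5,2) = 4.
Column 2 needs 70; the known cells sum to 44, so (3,2) = 26.
Column 5 must total 70; the given cells sum to 53, so (3,5) = 17.

6 18 10 22 14 / 20 7 24 16 3 / 9 26 13 5 17 / 23 15 2 19 11 / 12 4 21 8 25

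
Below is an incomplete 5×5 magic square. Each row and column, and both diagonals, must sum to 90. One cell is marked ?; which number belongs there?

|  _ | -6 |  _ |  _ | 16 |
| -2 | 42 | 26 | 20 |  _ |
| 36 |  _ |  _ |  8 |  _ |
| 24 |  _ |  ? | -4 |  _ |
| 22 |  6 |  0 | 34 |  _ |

Using row 2: -2 + 42 + 26 + 20 + ? → (2,5) = 90 − 86 = 4.
From row 5, 90 − (22 + 6 + 0 + 34) gives (5,5) = 28.
Column 1 must total 90; the given cells sum to 80, so (1,1) = 10.
Column 4: 20 + 8 + (-4) + 34 + ? = 90, so (1,4) = 32.
The remaining cell in main diagonal is (3,3) = 90 − 76 = 14.
Using anti-diagonal: 16 + 20 + 14 + 22 + ? → (4,2) = 90 − 72 = 18.
From row 1, 90 − (10 + (-6) + 32 + 16) gives (1,3) = 38.
Column 2 must total 90; the given cells sum to 60, so (3,2) = 30.
Column 3 must total 90; the given cells sum to 78, so (4,3) = 12.

12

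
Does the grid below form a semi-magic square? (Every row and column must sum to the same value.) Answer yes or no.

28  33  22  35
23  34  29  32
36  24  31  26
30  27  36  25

Row 1: 28 + 33 + 22 + 35 = 118.
Row 2: 23 + 34 + 29 + 32 = 118.
Row 3: 36 + 24 + 31 + 26 = 117.
Row 4: 30 + 27 + 36 + 25 = 118.
Column 1: 28 + 23 + 36 + 30 = 117.
Column 2: 33 + 34 + 24 + 27 = 118.
Column 3: 22 + 29 + 31 + 36 = 118.
Column 4: 35 + 32 + 26 + 25 = 118.

No — row 3 sums to 117 but row 2 sums to 118.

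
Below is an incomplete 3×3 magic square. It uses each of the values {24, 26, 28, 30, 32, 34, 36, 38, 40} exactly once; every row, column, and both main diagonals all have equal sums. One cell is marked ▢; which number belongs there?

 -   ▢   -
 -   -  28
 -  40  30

The 9 entries sum to 288, so each line sums to 288/3 = 96.
Row 3 needs 96; the known cells sum to 70, so (3,1) = 26.
Column 3: 28 + 30 + ? = 96, so (1,3) = 38.
The remaining cell in anti-diagonal is (2,2) = 96 − 64 = 32.
Row 2 must total 96; the given cells sum to 60, so (2,1) = 36.
Column 1 needs 96; the known cells sum to 62, so (1,1) = 34.
Column 2 needs 96; the known cells sum to 72, so (1,2) = 24.

24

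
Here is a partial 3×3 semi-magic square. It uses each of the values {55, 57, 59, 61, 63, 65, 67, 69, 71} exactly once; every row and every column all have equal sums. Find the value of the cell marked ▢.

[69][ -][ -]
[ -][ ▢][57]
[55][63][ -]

67

The 9 entries sum to 567, so each line sums to 567/3 = 189.
Row 3 needs 189; the known cells sum to 118, so (3,3) = 71.
The remaining cell in column 1 is (2,1) = 189 − 124 = 65.
The remaining cell in column 3 is (1,3) = 189 − 128 = 61.
Row 1: 69 + 61 + ? = 189, so (1,2) = 59.
Row 2: 65 + 57 + ? = 189, so (2,2) = 67.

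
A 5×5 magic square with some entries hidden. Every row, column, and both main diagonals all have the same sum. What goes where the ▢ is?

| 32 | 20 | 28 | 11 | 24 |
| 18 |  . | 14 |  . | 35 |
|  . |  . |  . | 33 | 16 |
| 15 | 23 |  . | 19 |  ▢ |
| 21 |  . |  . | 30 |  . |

27

Row 1 is complete and sums to 115; that is the magic constant.
From column 1, 115 − (32 + 18 + 15 + 21) gives (3,1) = 29.
Column 4 must total 115; the given cells sum to 93, so (2,4) = 22.
Anti-diagonal: 24 + 22 + 23 + 21 + ? = 115, so (3,3) = 25.
From row 2, 115 − (18 + 14 + 22 + 35) gives (2,2) = 26.
The remaining cell in row 3 is (3,2) = 115 − 103 = 12.
From column 2, 115 − (20 + 26 + 12 + 23) gives (5,2) = 34.
Main diagonal needs 115; the known cells sum to 102, so (5,5) = 13.
Row 5 needs 115; the known cells sum to 98, so (5,3) = 17.
Using column 3: 28 + 14 + 25 + 17 + ? → (4,3) = 115 − 84 = 31.
From column 5, 115 − (24 + 35 + 16 + 13) gives (4,5) = 27.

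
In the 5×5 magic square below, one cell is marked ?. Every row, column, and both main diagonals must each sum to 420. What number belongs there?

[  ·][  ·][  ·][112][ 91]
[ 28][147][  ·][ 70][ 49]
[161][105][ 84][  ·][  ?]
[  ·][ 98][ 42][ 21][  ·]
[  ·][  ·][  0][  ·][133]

7

From row 2, 420 − (28 + 147 + 70 + 49) gives (2,3) = 126.
Using column 3: 126 + 84 + 42 + 0 + ? → (1,3) = 420 − 252 = 168.
The remaining cell in main diagonal is (1,1) = 420 − 385 = 35.
Anti-diagonal: 91 + 70 + 84 + 98 + ? = 420, so (5,1) = 77.
Using row 1: 35 + 168 + 112 + 91 + ? → (1,2) = 420 − 406 = 14.
The remaining cell in column 1 is (4,1) = 420 − 301 = 119.
From column 2, 420 − (14 + 147 + 105 + 98) gives (5,2) = 56.
Using row 4: 119 + 98 + 42 + 21 + ? → (4,5) = 420 − 280 = 140.
Row 5 needs 420; the known cells sum to 266, so (5,4) = 154.
Column 4: 112 + 70 + 21 + 154 + ? = 420, so (3,4) = 63.
The remaining cell in column 5 is (3,5) = 420 − 413 = 7.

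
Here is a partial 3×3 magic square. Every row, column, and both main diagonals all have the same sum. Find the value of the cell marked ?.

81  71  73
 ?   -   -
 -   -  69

Row 1 is complete and sums to 225; that is the magic constant.
Column 3 must total 225; the given cells sum to 142, so (2,3) = 83.
From main diagonal, 225 − (81 + 69) gives (2,2) = 75.
Anti-diagonal: 73 + 75 + ? = 225, so (3,1) = 77.
Row 2: 75 + 83 + ? = 225, so (2,1) = 67.

67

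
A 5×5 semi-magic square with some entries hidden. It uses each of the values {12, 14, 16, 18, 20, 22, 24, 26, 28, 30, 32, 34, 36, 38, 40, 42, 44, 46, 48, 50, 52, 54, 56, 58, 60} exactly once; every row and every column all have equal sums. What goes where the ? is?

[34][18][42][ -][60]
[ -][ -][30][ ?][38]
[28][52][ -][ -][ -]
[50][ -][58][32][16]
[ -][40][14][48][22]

The 25 entries sum to 900, so each line sums to 900/5 = 180.
Row 1: 34 + 18 + 42 + 60 + ? = 180, so (1,4) = 26.
Using row 4: 50 + 58 + 32 + 16 + ? → (4,2) = 180 − 156 = 24.
Using row 5: 40 + 14 + 48 + 22 + ? → (5,1) = 180 − 124 = 56.
Using column 1: 34 + 28 + 50 + 56 + ? → (2,1) = 180 − 168 = 12.
Column 2: 18 + 52 + 24 + 40 + ? = 180, so (2,2) = 46.
Using column 3: 42 + 30 + 58 + 14 + ? → (3,3) = 180 − 144 = 36.
From column 5, 180 − (60 + 38 + 16 + 22) gives (3,5) = 44.
Row 2 needs 180; the known cells sum to 126, so (2,4) = 54.

54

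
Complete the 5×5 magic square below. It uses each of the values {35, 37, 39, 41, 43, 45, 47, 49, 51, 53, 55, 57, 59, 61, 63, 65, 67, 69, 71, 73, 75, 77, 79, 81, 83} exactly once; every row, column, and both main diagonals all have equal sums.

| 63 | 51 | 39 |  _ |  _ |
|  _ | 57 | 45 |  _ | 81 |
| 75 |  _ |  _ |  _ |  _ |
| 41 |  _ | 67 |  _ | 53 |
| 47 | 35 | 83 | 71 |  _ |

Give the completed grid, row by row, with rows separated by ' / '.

The 25 entries sum to 1475, so each line sums to 1475/5 = 295.
The remaining cell in row 5 is (5,5) = 295 − 236 = 59.
Using column 1: 63 + 75 + 41 + 47 + ? → (2,1) = 295 − 226 = 69.
The remaining cell in column 3 is (3,3) = 295 − 234 = 61.
The remaining cell in main diagonal is (4,4) = 295 − 240 = 55.
The remaining cell in row 2 is (2,4) = 295 − 252 = 43.
Using row 4: 41 + 67 + 55 + 53 + ? → (4,2) = 295 − 216 = 79.
From column 2, 295 − (51 + 57 + 79 + 35) gives (3,2) = 73.
Anti-diagonal: 43 + 61 + 79 + 47 + ? = 295, so (1,5) = 65.
Row 1: 63 + 51 + 39 + 65 + ? = 295, so (1,4) = 77.
Using column 4: 77 + 43 + 55 + 71 + ? → (3,4) = 295 − 246 = 49.
The remaining cell in column 5 is (3,5) = 295 − 258 = 37.

63 51 39 77 65 / 69 57 45 43 81 / 75 73 61 49 37 / 41 79 67 55 53 / 47 35 83 71 59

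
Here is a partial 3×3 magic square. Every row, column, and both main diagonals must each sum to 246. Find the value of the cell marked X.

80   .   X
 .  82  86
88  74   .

Row 2 needs 246; the known cells sum to 168, so (2,1) = 78.
From row 3, 246 − (88 + 74) gives (3,3) = 84.
The remaining cell in column 2 is (1,2) = 246 − 156 = 90.
Using column 3: 86 + 84 + ? → (1,3) = 246 − 170 = 76.

76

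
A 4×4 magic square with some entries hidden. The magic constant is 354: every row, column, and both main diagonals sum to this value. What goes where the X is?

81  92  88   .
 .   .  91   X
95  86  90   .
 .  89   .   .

Row 1 must total 354; the given cells sum to 261, so (1,4) = 93.
The remaining cell in row 3 is (3,4) = 354 − 271 = 83.
From column 2, 354 − (92 + 86 + 89) gives (2,2) = 87.
Column 3 needs 354; the known cells sum to 269, so (4,3) = 85.
The remaining cell in main diagonal is (4,4) = 354 − 258 = 96.
From anti-diagonal, 354 − (93 + 91 + 86) gives (4,1) = 84.
Using column 1: 81 + 95 + 84 + ? → (2,1) = 354 − 260 = 94.
The remaining cell in column 4 is (2,4) = 354 − 272 = 82.

82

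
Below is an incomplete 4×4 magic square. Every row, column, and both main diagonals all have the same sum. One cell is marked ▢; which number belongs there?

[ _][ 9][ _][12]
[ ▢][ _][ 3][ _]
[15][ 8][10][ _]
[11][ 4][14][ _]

Anti-diagonal is complete and sums to 34; that is the magic constant.
The remaining cell in row 3 is (3,4) = 34 − 33 = 1.
Using row 4: 11 + 4 + 14 + ? → (4,4) = 34 − 29 = 5.
From column 2, 34 − (9 + 8 + 4) gives (2,2) = 13.
Column 3: 3 + 10 + 14 + ? = 34, so (1,3) = 7.
The remaining cell in column 4 is (2,4) = 34 − 18 = 16.
Main diagonal: 13 + 10 + 5 + ? = 34, so (1,1) = 6.
Using row 2: 13 + 3 + 16 + ? → (2,1) = 34 − 32 = 2.

2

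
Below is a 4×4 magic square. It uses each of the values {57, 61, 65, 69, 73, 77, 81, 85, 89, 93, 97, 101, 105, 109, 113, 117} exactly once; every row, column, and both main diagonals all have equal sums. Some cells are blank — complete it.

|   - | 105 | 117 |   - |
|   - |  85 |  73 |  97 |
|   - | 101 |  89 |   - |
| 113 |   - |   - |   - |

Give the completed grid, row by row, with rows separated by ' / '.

The 16 entries sum to 1392, so each line sums to 1392/4 = 348.
Row 2 needs 348; the known cells sum to 255, so (2,1) = 93.
Column 2: 105 + 85 + 101 + ? = 348, so (4,2) = 57.
From column 3, 348 − (117 + 73 + 89) gives (4,3) = 69.
Anti-diagonal needs 348; the known cells sum to 287, so (1,4) = 61.
Row 1 needs 348; the known cells sum to 283, so (1,1) = 65.
Row 4 needs 348; the known cells sum to 239, so (4,4) = 109.
Column 1 must total 348; the given cells sum to 271, so (3,1) = 77.
Column 4: 61 + 97 + 109 + ? = 348, so (3,4) = 81.

65 105 117 61 / 93 85 73 97 / 77 101 89 81 / 113 57 69 109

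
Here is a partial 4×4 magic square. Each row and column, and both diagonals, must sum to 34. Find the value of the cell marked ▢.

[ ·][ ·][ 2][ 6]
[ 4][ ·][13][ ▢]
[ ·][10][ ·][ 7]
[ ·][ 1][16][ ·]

9

Column 3: 2 + 13 + 16 + ? = 34, so (3,3) = 3.
Anti-diagonal must total 34; the given cells sum to 29, so (4,1) = 5.
Row 3 must total 34; the given cells sum to 20, so (3,1) = 14.
The remaining cell in row 4 is (4,4) = 34 − 22 = 12.
From column 1, 34 − (4 + 14 + 5) gives (1,1) = 11.
Using column 4: 6 + 7 + 12 + ? → (2,4) = 34 − 25 = 9.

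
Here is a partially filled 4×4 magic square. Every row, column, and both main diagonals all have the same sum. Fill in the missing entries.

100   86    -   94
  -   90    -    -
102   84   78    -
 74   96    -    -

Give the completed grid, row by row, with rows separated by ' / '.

Column 2 is already complete: 86 + 90 + 84 + 96 = 356, so that is the magic constant.
Row 1: 100 + 86 + 94 + ? = 356, so (1,3) = 76.
Row 3: 102 + 84 + 78 + ? = 356, so (3,4) = 92.
Column 1 must total 356; the given cells sum to 276, so (2,1) = 80.
Using main diagonal: 100 + 90 + 78 + ? → (4,4) = 356 − 268 = 88.
Anti-diagonal needs 356; the known cells sum to 252, so (2,3) = 104.
Using row 2: 80 + 90 + 104 + ? → (2,4) = 356 − 274 = 82.
Row 4 must total 356; the given cells sum to 258, so (4,3) = 98.

100 86 76 94 / 80 90 104 82 / 102 84 78 92 / 74 96 98 88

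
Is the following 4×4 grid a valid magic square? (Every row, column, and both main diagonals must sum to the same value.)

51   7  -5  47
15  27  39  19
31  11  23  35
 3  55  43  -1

Row 1: 51 + 7 + (-5) + 47 = 100.
Row 2: 15 + 27 + 39 + 19 = 100.
Row 3: 31 + 11 + 23 + 35 = 100.
Row 4: 3 + 55 + 43 + (-1) = 100.
Column 1: 51 + 15 + 31 + 3 = 100.
Column 2: 7 + 27 + 11 + 55 = 100.
Column 3: -5 + 39 + 23 + 43 = 100.
Column 4: 47 + 19 + 35 + (-1) = 100.
Main diagonal: 51 + 27 + 23 + (-1) = 100.
Anti-diagonal: 47 + 39 + 11 + 3 = 100.
All lines sum to 100.

Yes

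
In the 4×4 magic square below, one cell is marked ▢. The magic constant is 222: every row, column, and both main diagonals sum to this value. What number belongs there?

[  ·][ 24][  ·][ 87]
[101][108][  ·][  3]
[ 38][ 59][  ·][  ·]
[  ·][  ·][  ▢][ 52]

73

Row 2 must total 222; the given cells sum to 212, so (2,3) = 10.
The remaining cell in column 2 is (4,2) = 222 − 191 = 31.
Column 4 must total 222; the given cells sum to 142, so (3,4) = 80.
Anti-diagonal needs 222; the known cells sum to 156, so (4,1) = 66.
Row 3: 38 + 59 + 80 + ? = 222, so (3,3) = 45.
Row 4 needs 222; the known cells sum to 149, so (4,3) = 73.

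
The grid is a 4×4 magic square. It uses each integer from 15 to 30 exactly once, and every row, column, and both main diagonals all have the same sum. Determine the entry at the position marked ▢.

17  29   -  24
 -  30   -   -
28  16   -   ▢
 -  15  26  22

25

The entries are 15 through 30, which sum to 360, so each line sums to 360/4 = 90.
The remaining cell in row 1 is (1,3) = 90 − 70 = 20.
Using row 4: 15 + 26 + 22 + ? → (4,1) = 90 − 63 = 27.
The remaining cell in column 1 is (2,1) = 90 − 72 = 18.
Main diagonal: 17 + 30 + 22 + ? = 90, so (3,3) = 21.
Anti-diagonal must total 90; the given cells sum to 67, so (2,3) = 23.
Row 2 must total 90; the given cells sum to 71, so (2,4) = 19.
Row 3 needs 90; the known cells sum to 65, so (3,4) = 25.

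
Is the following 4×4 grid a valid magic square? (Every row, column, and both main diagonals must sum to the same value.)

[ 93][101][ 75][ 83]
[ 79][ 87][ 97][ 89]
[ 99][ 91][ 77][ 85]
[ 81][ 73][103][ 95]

Yes

Row 1: 93 + 101 + 75 + 83 = 352.
Row 2: 79 + 87 + 97 + 89 = 352.
Row 3: 99 + 91 + 77 + 85 = 352.
Row 4: 81 + 73 + 103 + 95 = 352.
Column 1: 93 + 79 + 99 + 81 = 352.
Column 2: 101 + 87 + 91 + 73 = 352.
Column 3: 75 + 97 + 77 + 103 = 352.
Column 4: 83 + 89 + 85 + 95 = 352.
Main diagonal: 93 + 87 + 77 + 95 = 352.
Anti-diagonal: 83 + 97 + 91 + 81 = 352.
All lines sum to 352.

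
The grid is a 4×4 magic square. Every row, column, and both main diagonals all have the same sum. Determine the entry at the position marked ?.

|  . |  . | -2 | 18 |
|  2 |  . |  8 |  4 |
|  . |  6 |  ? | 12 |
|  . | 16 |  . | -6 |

Column 4 is complete and sums to 28; that is the magic constant.
Row 2: 2 + 8 + 4 + ? = 28, so (2,2) = 14.
Column 2: 14 + 6 + 16 + ? = 28, so (1,2) = -8.
Anti-diagonal: 18 + 8 + 6 + ? = 28, so (4,1) = -4.
Row 1 must total 28; the given cells sum to 8, so (1,1) = 20.
Using row 4: -4 + 16 + (-6) + ? → (4,3) = 28 − 6 = 22.
The remaining cell in column 1 is (3,1) = 28 − 18 = 10.
From column 3, 28 − (-2 + 8 + 22) gives (3,3) = 0.

0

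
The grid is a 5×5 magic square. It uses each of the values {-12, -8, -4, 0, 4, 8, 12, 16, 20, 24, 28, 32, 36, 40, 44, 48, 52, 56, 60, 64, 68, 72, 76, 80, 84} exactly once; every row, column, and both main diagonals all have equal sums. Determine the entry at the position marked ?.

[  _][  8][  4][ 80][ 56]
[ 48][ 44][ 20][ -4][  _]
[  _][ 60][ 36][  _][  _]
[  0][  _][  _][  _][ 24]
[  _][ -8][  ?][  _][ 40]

The 25 entries sum to 900, so each line sums to 900/5 = 180.
From row 1, 180 − (8 + 4 + 80 + 56) gives (1,1) = 32.
Row 2: 48 + 44 + 20 + (-4) + ? = 180, so (2,5) = 72.
Column 2 needs 180; the known cells sum to 104, so (4,2) = 76.
Column 5: 56 + 72 + 24 + 40 + ? = 180, so (3,5) = -12.
The remaining cell in main diagonal is (4,4) = 180 − 152 = 28.
Anti-diagonal: 56 + (-4) + 36 + 76 + ? = 180, so (5,1) = 16.
The remaining cell in row 4 is (4,3) = 180 − 128 = 52.
Column 1 needs 180; the known cells sum to 96, so (3,1) = 84.
Column 3 needs 180; the known cells sum to 112, so (5,3) = 68.

68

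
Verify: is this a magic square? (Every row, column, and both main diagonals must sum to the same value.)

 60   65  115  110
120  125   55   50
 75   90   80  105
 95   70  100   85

Row 1: 60 + 65 + 115 + 110 = 350.
Row 2: 120 + 125 + 55 + 50 = 350.
Row 3: 75 + 90 + 80 + 105 = 350.
Row 4: 95 + 70 + 100 + 85 = 350.
Column 1: 60 + 120 + 75 + 95 = 350.
Column 2: 65 + 125 + 90 + 70 = 350.
Column 3: 115 + 55 + 80 + 100 = 350.
Column 4: 110 + 50 + 105 + 85 = 350.
Main diagonal: 60 + 125 + 80 + 85 = 350.
Anti-diagonal: 110 + 55 + 90 + 95 = 350.
All lines sum to 350.

Yes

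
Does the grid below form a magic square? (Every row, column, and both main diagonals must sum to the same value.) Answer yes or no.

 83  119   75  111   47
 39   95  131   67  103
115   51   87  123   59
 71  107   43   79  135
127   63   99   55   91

Yes

Row 1: 83 + 119 + 75 + 111 + 47 = 435.
Row 2: 39 + 95 + 131 + 67 + 103 = 435.
Row 3: 115 + 51 + 87 + 123 + 59 = 435.
Row 4: 71 + 107 + 43 + 79 + 135 = 435.
Row 5: 127 + 63 + 99 + 55 + 91 = 435.
Column 1: 83 + 39 + 115 + 71 + 127 = 435.
Column 2: 119 + 95 + 51 + 107 + 63 = 435.
Column 3: 75 + 131 + 87 + 43 + 99 = 435.
Column 4: 111 + 67 + 123 + 79 + 55 = 435.
Column 5: 47 + 103 + 59 + 135 + 91 = 435.
Main diagonal: 83 + 95 + 87 + 79 + 91 = 435.
Anti-diagonal: 47 + 67 + 87 + 107 + 127 = 435.
All lines sum to 435.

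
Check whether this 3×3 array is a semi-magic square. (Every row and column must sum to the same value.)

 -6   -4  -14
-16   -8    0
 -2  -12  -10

Row 1: -6 + (-4) + (-14) = -24.
Row 2: -16 + (-8) + 0 = -24.
Row 3: -2 + (-12) + (-10) = -24.
Column 1: -6 + (-16) + (-2) = -24.
Column 2: -4 + (-8) + (-12) = -24.
Column 3: -14 + 0 + (-10) = -24.
All lines sum to -24.

Yes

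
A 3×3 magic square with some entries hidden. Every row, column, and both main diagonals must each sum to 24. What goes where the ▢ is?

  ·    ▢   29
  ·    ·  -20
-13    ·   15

-6

The remaining cell in row 3 is (3,2) = 24 − 2 = 22.
The remaining cell in anti-diagonal is (2,2) = 24 − 16 = 8.
Row 2: 8 + (-20) + ? = 24, so (2,1) = 36.
Column 1 needs 24; the known cells sum to 23, so (1,1) = 1.
From column 2, 24 − (8 + 22) gives (1,2) = -6.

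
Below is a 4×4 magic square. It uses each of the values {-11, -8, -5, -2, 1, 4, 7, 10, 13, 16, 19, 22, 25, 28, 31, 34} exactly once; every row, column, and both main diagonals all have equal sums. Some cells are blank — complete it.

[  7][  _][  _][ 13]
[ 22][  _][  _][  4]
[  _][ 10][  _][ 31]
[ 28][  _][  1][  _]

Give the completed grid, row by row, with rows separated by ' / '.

7 -8 34 13 / 22 25 -5 4 / -11 10 16 31 / 28 19 1 -2

The 16 entries sum to 184, so each line sums to 184/4 = 46.
The remaining cell in column 1 is (3,1) = 46 − 57 = -11.
The remaining cell in column 4 is (4,4) = 46 − 48 = -2.
Anti-diagonal: 13 + 10 + 28 + ? = 46, so (2,3) = -5.
From row 2, 46 − (22 + (-5) + 4) gives (2,2) = 25.
The remaining cell in row 3 is (3,3) = 46 − 30 = 16.
Row 4 needs 46; the known cells sum to 27, so (4,2) = 19.
Column 2: 25 + 10 + 19 + ? = 46, so (1,2) = -8.
Using column 3: -5 + 16 + 1 + ? → (1,3) = 46 − 12 = 34.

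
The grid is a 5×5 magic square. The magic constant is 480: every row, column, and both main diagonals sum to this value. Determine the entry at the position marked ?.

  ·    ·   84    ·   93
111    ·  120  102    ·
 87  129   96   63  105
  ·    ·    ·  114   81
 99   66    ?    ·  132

Column 5 must total 480; the given cells sum to 411, so (2,5) = 69.
Anti-diagonal must total 480; the given cells sum to 390, so (4,2) = 90.
Row 2 needs 480; the known cells sum to 402, so (2,2) = 78.
From column 2, 480 − (78 + 129 + 90 + 66) gives (1,2) = 117.
Main diagonal needs 480; the known cells sum to 420, so (1,1) = 60.
Row 1 needs 480; the known cells sum to 354, so (1,4) = 126.
Column 1 needs 480; the known cells sum to 357, so (4,1) = 123.
Using column 4: 126 + 102 + 63 + 114 + ? → (5,4) = 480 − 405 = 75.
Row 4 must total 480; the given cells sum to 408, so (4,3) = 72.
From row 5, 480 − (99 + 66 + 75 + 132) gives (5,3) = 108.

108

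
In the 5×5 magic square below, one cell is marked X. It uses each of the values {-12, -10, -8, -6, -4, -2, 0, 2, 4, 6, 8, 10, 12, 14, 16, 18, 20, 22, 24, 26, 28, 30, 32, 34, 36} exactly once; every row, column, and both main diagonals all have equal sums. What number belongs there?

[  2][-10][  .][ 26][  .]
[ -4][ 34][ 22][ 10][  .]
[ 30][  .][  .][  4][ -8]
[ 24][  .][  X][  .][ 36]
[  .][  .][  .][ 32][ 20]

0

The 25 entries sum to 300, so each line sums to 300/5 = 60.
The remaining cell in row 2 is (2,5) = 60 − 62 = -2.
The remaining cell in column 1 is (5,1) = 60 − 52 = 8.
Column 4 must total 60; the given cells sum to 72, so (4,4) = -12.
Using column 5: -2 + (-8) + 36 + 20 + ? → (1,5) = 60 − 46 = 14.
Main diagonal must total 60; the given cells sum to 44, so (3,3) = 16.
The remaining cell in anti-diagonal is (4,2) = 60 − 48 = 12.
The remaining cell in row 1 is (1,3) = 60 − 32 = 28.
Row 3 must total 60; the given cells sum to 42, so (3,2) = 18.
From row 4, 60 − (24 + 12 + (-12) + 36) gives (4,3) = 0.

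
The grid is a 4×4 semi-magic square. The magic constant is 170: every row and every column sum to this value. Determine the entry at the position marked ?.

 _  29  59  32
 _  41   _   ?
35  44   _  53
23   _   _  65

Row 1: 29 + 59 + 32 + ? = 170, so (1,1) = 50.
The remaining cell in row 3 is (3,3) = 170 − 132 = 38.
Column 1 must total 170; the given cells sum to 108, so (2,1) = 62.
From column 2, 170 − (29 + 41 + 44) gives (4,2) = 56.
Column 4: 32 + 53 + 65 + ? = 170, so (2,4) = 20.

20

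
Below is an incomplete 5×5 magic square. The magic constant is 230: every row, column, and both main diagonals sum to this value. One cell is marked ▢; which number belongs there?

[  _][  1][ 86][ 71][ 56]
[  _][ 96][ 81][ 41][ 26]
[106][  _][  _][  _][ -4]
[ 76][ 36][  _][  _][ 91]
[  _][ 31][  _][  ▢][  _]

From row 1, 230 − (1 + 86 + 71 + 56) gives (1,1) = 16.
From row 2, 230 − (96 + 81 + 41 + 26) gives (2,1) = -14.
Column 1 needs 230; the known cells sum to 184, so (5,1) = 46.
Column 2: 1 + 96 + 36 + 31 + ? = 230, so (3,2) = 66.
The remaining cell in column 5 is (5,5) = 230 − 169 = 61.
Using anti-diagonal: 56 + 41 + 36 + 46 + ? → (3,3) = 230 − 179 = 51.
Row 3: 106 + 66 + 51 + (-4) + ? = 230, so (3,4) = 11.
Main diagonal: 16 + 96 + 51 + 61 + ? = 230, so (4,4) = 6.
Row 4 must total 230; the given cells sum to 209, so (4,3) = 21.
Column 3 needs 230; the known cells sum to 239, so (5,3) = -9.
From column 4, 230 − (71 + 41 + 11 + 6) gives (5,4) = 101.

101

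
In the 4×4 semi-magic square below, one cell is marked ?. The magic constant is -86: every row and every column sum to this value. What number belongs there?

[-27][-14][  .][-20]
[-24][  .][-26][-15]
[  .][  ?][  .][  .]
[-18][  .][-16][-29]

Row 1: -27 + (-14) + (-20) + ? = -86, so (1,3) = -25.
Using row 2: -24 + (-26) + (-15) + ? → (2,2) = -86 − (-65) = -21.
Row 4: -18 + (-16) + (-29) + ? = -86, so (4,2) = -23.
Column 1 must total -86; the given cells sum to -69, so (3,1) = -17.
The remaining cell in column 2 is (3,2) = -86 − (-58) = -28.

-28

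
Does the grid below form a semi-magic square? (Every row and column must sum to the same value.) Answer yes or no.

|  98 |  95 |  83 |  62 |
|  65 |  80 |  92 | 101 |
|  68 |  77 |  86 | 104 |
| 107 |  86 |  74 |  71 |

Row 1: 98 + 95 + 83 + 62 = 338.
Row 2: 65 + 80 + 92 + 101 = 338.
Row 3: 68 + 77 + 86 + 104 = 335.
Row 4: 107 + 86 + 74 + 71 = 338.
Column 1: 98 + 65 + 68 + 107 = 338.
Column 2: 95 + 80 + 77 + 86 = 338.
Column 3: 83 + 92 + 86 + 74 = 335.
Column 4: 62 + 101 + 104 + 71 = 338.

No — column 3 sums to 335 but row 4 sums to 338.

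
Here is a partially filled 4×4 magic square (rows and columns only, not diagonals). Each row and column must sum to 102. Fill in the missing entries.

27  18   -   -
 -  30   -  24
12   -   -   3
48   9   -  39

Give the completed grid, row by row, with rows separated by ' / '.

The remaining cell in row 4 is (4,3) = 102 − 96 = 6.
Column 1: 27 + 12 + 48 + ? = 102, so (2,1) = 15.
Column 2 must total 102; the given cells sum to 57, so (3,2) = 45.
From column 4, 102 − (24 + 3 + 39) gives (1,4) = 36.
The remaining cell in row 1 is (1,3) = 102 − 81 = 21.
Row 2: 15 + 30 + 24 + ? = 102, so (2,3) = 33.
Row 3: 12 + 45 + 3 + ? = 102, so (3,3) = 42.

27 18 21 36 / 15 30 33 24 / 12 45 42 3 / 48 9 6 39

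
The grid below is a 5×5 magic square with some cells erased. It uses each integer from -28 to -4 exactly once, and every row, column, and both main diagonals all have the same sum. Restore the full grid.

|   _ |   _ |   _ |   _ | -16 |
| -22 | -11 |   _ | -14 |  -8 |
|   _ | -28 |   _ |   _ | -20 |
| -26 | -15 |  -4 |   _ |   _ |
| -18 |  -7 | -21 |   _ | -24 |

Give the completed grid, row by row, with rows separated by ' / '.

The entries are -28 through -4, which sum to -400, so each line sums to -400/5 = -80.
From row 2, -80 − (-22 + (-11) + (-14) + (-8)) gives (2,3) = -25.
Using row 5: -18 + (-7) + (-21) + (-24) + ? → (5,4) = -80 − (-70) = -10.
The remaining cell in column 2 is (1,2) = -80 − (-61) = -19.
Column 5: -16 + (-8) + (-20) + (-24) + ? = -80, so (4,5) = -12.
Using anti-diagonal: -16 + (-14) + (-15) + (-18) + ? → (3,3) = -80 − (-63) = -17.
Row 4 must total -80; the given cells sum to -57, so (4,4) = -23.
From column 3, -80 − (-25 + (-17) + (-4) + (-21)) gives (1,3) = -13.
Using main diagonal: -11 + (-17) + (-23) + (-24) + ? → (1,1) = -80 − (-75) = -5.
Using row 1: -5 + (-19) + (-13) + (-16) + ? → (1,4) = -80 − (-53) = -27.
Using column 1: -5 + (-22) + (-26) + (-18) + ? → (3,1) = -80 − (-71) = -9.
Using column 4: -27 + (-14) + (-23) + (-10) + ? → (3,4) = -80 − (-74) = -6.

-5 -19 -13 -27 -16 / -22 -11 -25 -14 -8 / -9 -28 -17 -6 -20 / -26 -15 -4 -23 -12 / -18 -7 -21 -10 -24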